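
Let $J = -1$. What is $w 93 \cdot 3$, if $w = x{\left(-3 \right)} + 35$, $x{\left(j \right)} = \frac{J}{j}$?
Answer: $9858$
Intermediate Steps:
$x{\left(j \right)} = - \frac{1}{j}$
$w = \frac{106}{3}$ ($w = - \frac{1}{-3} + 35 = \left(-1\right) \left(- \frac{1}{3}\right) + 35 = \frac{1}{3} + 35 = \frac{106}{3} \approx 35.333$)
$w 93 \cdot 3 = \frac{106}{3} \cdot 93 \cdot 3 = 3286 \cdot 3 = 9858$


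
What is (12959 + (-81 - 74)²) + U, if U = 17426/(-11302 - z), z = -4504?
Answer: 125699903/3399 ≈ 36981.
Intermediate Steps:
U = -8713/3399 (U = 17426/(-11302 - 1*(-4504)) = 17426/(-11302 + 4504) = 17426/(-6798) = 17426*(-1/6798) = -8713/3399 ≈ -2.5634)
(12959 + (-81 - 74)²) + U = (12959 + (-81 - 74)²) - 8713/3399 = (12959 + (-155)²) - 8713/3399 = (12959 + 24025) - 8713/3399 = 36984 - 8713/3399 = 125699903/3399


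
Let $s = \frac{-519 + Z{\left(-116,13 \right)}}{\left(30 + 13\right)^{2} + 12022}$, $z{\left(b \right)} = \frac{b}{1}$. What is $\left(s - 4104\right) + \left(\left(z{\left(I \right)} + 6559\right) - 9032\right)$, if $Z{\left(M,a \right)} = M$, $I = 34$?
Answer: $- \frac{90758588}{13871} \approx -6543.0$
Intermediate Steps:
$z{\left(b \right)} = b$ ($z{\left(b \right)} = b 1 = b$)
$s = - \frac{635}{13871}$ ($s = \frac{-519 - 116}{\left(30 + 13\right)^{2} + 12022} = - \frac{635}{43^{2} + 12022} = - \frac{635}{1849 + 12022} = - \frac{635}{13871} \approx -0.045779$)
$\left(s - 4104\right) + \left(\left(z{\left(I \right)} + 6559\right) - 9032\right) = \left(- \frac{635}{13871} - 4104\right) + \left(\left(34 + 6559\right) - 9032\right) = - \frac{56927219}{13871} + \left(6593 - 9032\right) = - \frac{56927219}{13871} - 2439 = - \frac{90758588}{13871}$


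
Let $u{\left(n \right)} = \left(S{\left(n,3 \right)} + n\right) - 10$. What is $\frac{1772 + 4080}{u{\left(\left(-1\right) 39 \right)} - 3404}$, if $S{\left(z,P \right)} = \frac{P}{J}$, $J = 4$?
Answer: $- \frac{23408}{13809} \approx -1.6951$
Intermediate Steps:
$S{\left(z,P \right)} = \frac{P}{4}$
$u{\left(n \right)} = - \frac{37}{4} + n$ ($u{\left(n \right)} = \left(\frac{1}{4} \cdot 3 + n\right) - 10 = \left(\frac{3}{4} + n\right) - 10 = - \frac{37}{4} + n$)
$\frac{1772 + 4080}{u{\left(\left(-1\right) 39 \right)} - 3404} = \frac{1772 + 4080}{\left(- \frac{37}{4} - 39\right) - 3404} = \frac{5852}{\left(- \frac{37}{4} - 39\right) - 3404} = \frac{5852}{- \frac{193}{4} - 3404} = \frac{5852}{- \frac{13809}{4}} = 5852 \left(- \frac{4}{13809}\right) = - \frac{23408}{13809}$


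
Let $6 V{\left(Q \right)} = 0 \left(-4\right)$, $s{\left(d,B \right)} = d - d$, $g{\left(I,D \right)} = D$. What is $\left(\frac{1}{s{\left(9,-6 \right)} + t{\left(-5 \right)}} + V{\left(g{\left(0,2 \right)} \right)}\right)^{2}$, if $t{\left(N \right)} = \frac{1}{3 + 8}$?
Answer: $121$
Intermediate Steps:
$s{\left(d,B \right)} = 0$
$t{\left(N \right)} = \frac{1}{11}$
$V{\left(Q \right)} = 0$ ($V{\left(Q \right)} = \frac{0 \left(-4\right)}{6} = \frac{1}{6} \cdot 0 = 0$)
$\left(\frac{1}{s{\left(9,-6 \right)} + t{\left(-5 \right)}} + V{\left(g{\left(0,2 \right)} \right)}\right)^{2} = \left(\frac{1}{0 + \frac{1}{11}} + 0\right)^{2} = \left(\frac{1}{\frac{1}{11}} + 0\right)^{2} = \left(11 + 0\right)^{2} = 11^{2} = 121$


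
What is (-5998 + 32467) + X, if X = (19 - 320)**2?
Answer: 117070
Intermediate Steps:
X = 90601 (X = (-301)**2 = 90601)
(-5998 + 32467) + X = (-5998 + 32467) + 90601 = 26469 + 90601 = 117070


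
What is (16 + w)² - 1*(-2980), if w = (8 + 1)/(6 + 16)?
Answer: 1572641/484 ≈ 3249.3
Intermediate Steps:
w = 9/22 ≈ 0.40909
(16 + w)² - 1*(-2980) = (16 + 9/22)² - 1*(-2980) = (361/22)² + 2980 = 130321/484 + 2980 = 1572641/484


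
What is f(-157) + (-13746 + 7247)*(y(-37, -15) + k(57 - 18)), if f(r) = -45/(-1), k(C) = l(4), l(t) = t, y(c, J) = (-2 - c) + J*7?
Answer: 428979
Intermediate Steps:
y(c, J) = -2 - c + 7*J (y(c, J) = (-2 - c) + 7*J = -2 - c + 7*J)
k(C) = 4
f(r) = 45 (f(r) = -45*(-1) = 45)
f(-157) + (-13746 + 7247)*(y(-37, -15) + k(57 - 18)) = 45 + (-13746 + 7247)*((-2 - 1*(-37) + 7*(-15)) + 4) = 45 - 6499*((-2 + 37 - 105) + 4) = 45 - 6499*(-70 + 4) = 45 - 6499*(-66) = 45 + 428934 = 428979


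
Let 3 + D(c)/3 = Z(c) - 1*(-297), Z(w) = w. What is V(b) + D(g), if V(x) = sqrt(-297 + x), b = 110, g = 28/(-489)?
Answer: 143738/163 + I*sqrt(187) ≈ 881.83 + 13.675*I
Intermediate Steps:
g = -28/489 (g = 28*(-1/489) = -28/489 ≈ -0.057260)
D(c) = 882 + 3*c (D(c) = -9 + 3*(c - 1*(-297)) = -9 + 3*(c + 297) = -9 + 3*(297 + c) = -9 + (891 + 3*c) = 882 + 3*c)
V(b) + D(g) = sqrt(-297 + 110) + (882 + 3*(-28/489)) = sqrt(-187) + (882 - 28/163) = I*sqrt(187) + 143738/163 = 143738/163 + I*sqrt(187)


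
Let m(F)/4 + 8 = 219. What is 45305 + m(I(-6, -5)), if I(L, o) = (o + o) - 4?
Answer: 46149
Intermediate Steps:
I(L, o) = -4 + 2*o (I(L, o) = 2*o - 4 = -4 + 2*o)
m(F) = 844 (m(F) = -32 + 4*219 = -32 + 876 = 844)
45305 + m(I(-6, -5)) = 45305 + 844 = 46149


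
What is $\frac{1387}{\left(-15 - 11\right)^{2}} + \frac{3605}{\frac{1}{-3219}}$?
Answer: $- \frac{7844637233}{676} \approx -1.1604 \cdot 10^{7}$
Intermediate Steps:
$\frac{1387}{\left(-15 - 11\right)^{2}} + \frac{3605}{\frac{1}{-3219}} = \frac{1387}{\left(-26\right)^{2}} + \frac{3605}{- \frac{1}{3219}} = \frac{1387}{676} + 3605 \left(-3219\right) = 1387 \cdot \frac{1}{676} - 11604495 = \frac{1387}{676} - 11604495 = - \frac{7844637233}{676}$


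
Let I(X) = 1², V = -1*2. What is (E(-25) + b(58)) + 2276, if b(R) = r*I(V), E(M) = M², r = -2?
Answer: 2899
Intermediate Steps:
V = -2
I(X) = 1
b(R) = -2 (b(R) = -2*1 = -2)
(E(-25) + b(58)) + 2276 = ((-25)² - 2) + 2276 = (625 - 2) + 2276 = 623 + 2276 = 2899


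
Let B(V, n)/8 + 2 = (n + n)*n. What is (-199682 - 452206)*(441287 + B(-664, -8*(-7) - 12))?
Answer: -307852152336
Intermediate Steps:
B(V, n) = -16 + 16*n**2 (B(V, n) = -16 + 8*((n + n)*n) = -16 + 8*((2*n)*n) = -16 + 8*(2*n**2) = -16 + 16*n**2)
(-199682 - 452206)*(441287 + B(-664, -8*(-7) - 12)) = (-199682 - 452206)*(441287 + (-16 + 16*(-8*(-7) - 12)**2)) = -651888*(441287 + (-16 + 16*(56 - 12)**2)) = -651888*(441287 + (-16 + 16*44**2)) = -651888*(441287 + (-16 + 16*1936)) = -651888*(441287 + (-16 + 30976)) = -651888*(441287 + 30960) = -651888*472247 = -307852152336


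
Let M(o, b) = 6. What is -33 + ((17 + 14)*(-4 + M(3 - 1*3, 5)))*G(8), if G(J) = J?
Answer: 463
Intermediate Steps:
-33 + ((17 + 14)*(-4 + M(3 - 1*3, 5)))*G(8) = -33 + ((17 + 14)*(-4 + 6))*8 = -33 + (31*2)*8 = -33 + 62*8 = -33 + 496 = 463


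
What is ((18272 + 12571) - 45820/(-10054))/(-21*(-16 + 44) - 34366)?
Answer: -155070671/175713758 ≈ -0.88252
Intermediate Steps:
((18272 + 12571) - 45820/(-10054))/(-21*(-16 + 44) - 34366) = (30843 - 45820*(-1/10054))/(-21*28 - 34366) = (30843 + 22910/5027)/(-588 - 34366) = (155070671/5027)/(-34954) = (155070671/5027)*(-1/34954) = -155070671/175713758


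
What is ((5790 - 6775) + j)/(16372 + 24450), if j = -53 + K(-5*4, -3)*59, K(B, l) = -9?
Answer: -1569/40822 ≈ -0.038435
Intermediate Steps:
j = -584 (j = -53 - 9*59 = -53 - 531 = -584)
((5790 - 6775) + j)/(16372 + 24450) = ((5790 - 6775) - 584)/(16372 + 24450) = (-985 - 584)/40822 = -1569*1/40822 = -1569/40822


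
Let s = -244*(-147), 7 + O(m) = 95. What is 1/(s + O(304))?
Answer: 1/35956 ≈ 2.7812e-5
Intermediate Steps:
O(m) = 88 (O(m) = -7 + 95 = 88)
s = 35868
1/(s + O(304)) = 1/(35868 + 88) = 1/35956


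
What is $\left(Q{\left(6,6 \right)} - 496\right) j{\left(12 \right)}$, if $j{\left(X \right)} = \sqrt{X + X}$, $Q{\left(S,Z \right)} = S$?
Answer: $- 980 \sqrt{6} \approx -2400.5$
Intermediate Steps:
$j{\left(X \right)} = \sqrt{2} \sqrt{X}$ ($j{\left(X \right)} = \sqrt{2 X} = \sqrt{2} \sqrt{X}$)
$\left(Q{\left(6,6 \right)} - 496\right) j{\left(12 \right)} = \left(6 - 496\right) \sqrt{2} \sqrt{12} = - 490 \sqrt{2} \cdot 2 \sqrt{3} = - 490 \cdot 2 \sqrt{6} = - 980 \sqrt{6}$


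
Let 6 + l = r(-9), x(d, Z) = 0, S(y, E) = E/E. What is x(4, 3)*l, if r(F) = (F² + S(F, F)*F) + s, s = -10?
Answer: 0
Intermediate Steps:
S(y, E) = 1
r(F) = -10 + F + F² (r(F) = (F² + 1*F) - 10 = (F² + F) - 10 = (F + F²) - 10 = -10 + F + F²)
l = 56 (l = -6 + (-10 - 9 + (-9)²) = -6 + (-10 - 9 + 81) = -6 + 62 = 56)
x(4, 3)*l = 0*56 = 0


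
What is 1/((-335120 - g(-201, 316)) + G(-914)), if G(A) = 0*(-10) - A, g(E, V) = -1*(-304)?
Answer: -1/334510 ≈ -2.9894e-6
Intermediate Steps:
g(E, V) = 304
G(A) = -A (G(A) = 0 - A = -A)
1/((-335120 - g(-201, 316)) + G(-914)) = 1/((-335120 - 1*304) - 1*(-914)) = 1/((-335120 - 304) + 914) = 1/(-335424 + 914) = 1/(-334510) = -1/334510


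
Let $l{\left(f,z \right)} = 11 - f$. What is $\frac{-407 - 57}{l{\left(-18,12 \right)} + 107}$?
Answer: $- \frac{58}{17} \approx -3.4118$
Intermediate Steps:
$\frac{-407 - 57}{l{\left(-18,12 \right)} + 107} = \frac{-407 - 57}{\left(11 - -18\right) + 107} = - \frac{464}{\left(11 + 18\right) + 107} = - \frac{464}{29 + 107} = - \frac{464}{136} = \left(-464\right) \frac{1}{136} = - \frac{58}{17}$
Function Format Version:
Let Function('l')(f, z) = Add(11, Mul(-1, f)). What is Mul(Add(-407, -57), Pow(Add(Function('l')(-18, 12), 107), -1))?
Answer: Rational(-58, 17) ≈ -3.4118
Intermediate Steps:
Mul(Add(-407, -57), Pow(Add(Function('l')(-18, 12), 107), -1)) = Mul(Add(-407, -57), Pow(Add(Add(11, Mul(-1, -18)), 107), -1)) = Mul(-464, Pow(Add(Add(11, 18), 107), -1)) = Mul(-464, Pow(Add(29, 107), -1)) = Mul(-464, Pow(136, -1)) = Mul(-464, Rational(1, 136)) = Rational(-58, 17)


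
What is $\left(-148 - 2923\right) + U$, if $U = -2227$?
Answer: $-5298$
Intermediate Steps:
$\left(-148 - 2923\right) + U = \left(-148 - 2923\right) - 2227 = -3071 - 2227 = -5298$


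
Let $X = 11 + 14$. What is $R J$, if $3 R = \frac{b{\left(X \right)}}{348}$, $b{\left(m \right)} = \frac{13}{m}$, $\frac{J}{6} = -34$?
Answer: $- \frac{221}{2175} \approx -0.10161$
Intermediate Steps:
$J = -204$ ($J = 6 \left(-34\right) = -204$)
$X = 25$
$R = \frac{13}{26100}$ ($R = \frac{\frac{13}{25} \cdot \frac{1}{348}}{3} = \frac{1}{3} \cdot \frac{13}{8700} = \frac{13}{26100} \approx 0.00049808$)
$R J = \frac{13}{26100} \left(-204\right) = - \frac{221}{2175}$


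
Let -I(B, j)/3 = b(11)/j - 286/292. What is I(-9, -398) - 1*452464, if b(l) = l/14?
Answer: -184041249181/406756 ≈ -4.5246e+5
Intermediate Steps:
b(l) = l/14 (b(l) = l*(1/14) = l/14)
I(B, j) = 429/146 - 33/(14*j) (I(B, j) = -3*(((1/14)*11)/j - 286/292) = -3*(11/(14*j) - 286*1/292) = -3*(11/(14*j) - 143/146) = -3*(-143/146 + 11/(14*j)) = 429/146 - 33/(14*j))
I(-9, -398) - 1*452464 = (33/1022)*(-73 + 91*(-398))/(-398) - 1*452464 = (33/1022)*(-1/398)*(-73 - 36218) - 452464 = (33/1022)*(-1/398)*(-36291) - 452464 = 1197603/406756 - 452464 = -184041249181/406756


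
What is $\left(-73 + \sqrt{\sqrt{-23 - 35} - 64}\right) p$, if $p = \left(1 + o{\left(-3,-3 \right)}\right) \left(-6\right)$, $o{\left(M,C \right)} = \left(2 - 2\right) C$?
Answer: $438 - 6 \sqrt{-64 + i \sqrt{58}} \approx 435.15 - 48.085 i$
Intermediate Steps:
$o{\left(M,C \right)} = 0$ ($o{\left(M,C \right)} = \left(2 - 2\right) C = 0 C = 0$)
$p = -6$ ($p = \left(1 + 0\right) \left(-6\right) = 1 \left(-6\right) = -6$)
$\left(-73 + \sqrt{\sqrt{-23 - 35} - 64}\right) p = \left(-73 + \sqrt{\sqrt{-23 - 35} - 64}\right) \left(-6\right) = \left(-73 + \sqrt{\sqrt{-58} - 64}\right) \left(-6\right) = \left(-73 + \sqrt{i \sqrt{58} - 64}\right) \left(-6\right) = \left(-73 + \sqrt{-64 + i \sqrt{58}}\right) \left(-6\right) = 438 - 6 \sqrt{-64 + i \sqrt{58}}$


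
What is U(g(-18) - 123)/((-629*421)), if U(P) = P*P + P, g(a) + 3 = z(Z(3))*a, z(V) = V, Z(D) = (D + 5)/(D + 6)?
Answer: -20022/264809 ≈ -0.075609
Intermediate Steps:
Z(D) = (5 + D)/(6 + D)
g(a) = -3 + 8*a/9 (g(a) = -3 + ((5 + 3)/(6 + 3))*a = -3 + (8/9)*a = -3 + ((1/9)*8)*a = -3 + 8*a/9)
U(P) = P + P**2 (U(P) = P**2 + P = P + P**2)
U(g(-18) - 123)/((-629*421)) = (((-3 + (8/9)*(-18)) - 123)*(1 + ((-3 + (8/9)*(-18)) - 123)))/((-629*421)) = (((-3 - 16) - 123)*(1 + ((-3 - 16) - 123)))/(-264809) = ((-19 - 123)*(1 + (-19 - 123)))*(-1/264809) = -142*(1 - 142)*(-1/264809) = -142*(-141)*(-1/264809) = 20022*(-1/264809) = -20022/264809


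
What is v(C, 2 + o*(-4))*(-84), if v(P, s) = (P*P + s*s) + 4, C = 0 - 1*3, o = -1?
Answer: -4116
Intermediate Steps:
C = -3 (C = 0 - 3 = -3)
v(P, s) = 4 + P**2 + s**2 (v(P, s) = (P**2 + s**2) + 4 = 4 + P**2 + s**2)
v(C, 2 + o*(-4))*(-84) = (4 + (-3)**2 + (2 - 1*(-4))**2)*(-84) = (4 + 9 + (2 + 4)**2)*(-84) = (4 + 9 + 6**2)*(-84) = (4 + 9 + 36)*(-84) = 49*(-84) = -4116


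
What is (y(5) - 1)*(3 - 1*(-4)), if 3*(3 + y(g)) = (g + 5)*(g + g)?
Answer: 616/3 ≈ 205.33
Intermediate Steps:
y(g) = -3 + 2*g*(5 + g)/3 (y(g) = -3 + ((g + 5)*(g + g))/3 = -3 + ((5 + g)*(2*g))/3 = -3 + (2*g*(5 + g))/3 = -3 + 2*g*(5 + g)/3)
(y(5) - 1)*(3 - 1*(-4)) = ((-3 + (2/3)*5**2 + (10/3)*5) - 1)*(3 - 1*(-4)) = ((-3 + (2/3)*25 + 50/3) - 1)*(3 + 4) = ((-3 + 50/3 + 50/3) - 1)*7 = (91/3 - 1)*7 = (88/3)*7 = 616/3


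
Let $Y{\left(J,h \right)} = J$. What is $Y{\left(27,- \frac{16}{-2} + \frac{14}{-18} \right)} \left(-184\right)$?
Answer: $-4968$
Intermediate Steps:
$Y{\left(27,- \frac{16}{-2} + \frac{14}{-18} \right)} \left(-184\right) = 27 \left(-184\right) = -4968$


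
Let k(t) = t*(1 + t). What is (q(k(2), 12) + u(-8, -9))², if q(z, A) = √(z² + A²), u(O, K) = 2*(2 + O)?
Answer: 324 - 144*√5 ≈ 2.0062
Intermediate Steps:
u(O, K) = 4 + 2*O
q(z, A) = √(A² + z²)
(q(k(2), 12) + u(-8, -9))² = (√(12² + (2*(1 + 2))²) + (4 + 2*(-8)))² = (√(144 + (2*3)²) + (4 - 16))² = (√(144 + 6²) - 12)² = (√(144 + 36) - 12)² = (√180 - 12)² = (6*√5 - 12)² = (-12 + 6*√5)²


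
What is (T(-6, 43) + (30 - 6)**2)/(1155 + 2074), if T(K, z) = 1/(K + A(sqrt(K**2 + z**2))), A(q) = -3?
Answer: 5183/29061 ≈ 0.17835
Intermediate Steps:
T(K, z) = 1/(-3 + K) (T(K, z) = 1/(K - 3) = 1/(-3 + K))
(T(-6, 43) + (30 - 6)**2)/(1155 + 2074) = (1/(-3 - 6) + (30 - 6)**2)/(1155 + 2074) = (1/(-9) + 24**2)/3229 = (-1/9 + 576)*(1/3229) = (5183/9)*(1/3229) = 5183/29061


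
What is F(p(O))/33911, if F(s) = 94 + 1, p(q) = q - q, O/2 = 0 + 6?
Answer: 95/33911 ≈ 0.0028015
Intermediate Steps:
O = 12 (O = 2*(0 + 6) = 2*6 = 12)
p(q) = 0
F(s) = 95
F(p(O))/33911 = 95/33911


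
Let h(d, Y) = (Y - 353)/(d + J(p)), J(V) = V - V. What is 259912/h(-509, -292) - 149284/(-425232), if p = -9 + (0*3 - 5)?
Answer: 4688021014703/22856220 ≈ 2.0511e+5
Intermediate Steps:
p = -14 (p = -9 + (0 - 5) = -9 - 5 = -14)
J(V) = 0
h(d, Y) = (-353 + Y)/d (h(d, Y) = (Y - 353)/(d + 0) = (-353 + Y)/d)
259912/h(-509, -292) - 149284/(-425232) = 259912/(((-353 - 292)/(-509))) - 149284/(-425232) = 259912/((-1/509*(-645))) - 149284*(-1/425232) = 259912/(645/509) + 37321/106308 = 259912*(509/645) + 37321/106308 = 132295208/645 + 37321/106308 = 4688021014703/22856220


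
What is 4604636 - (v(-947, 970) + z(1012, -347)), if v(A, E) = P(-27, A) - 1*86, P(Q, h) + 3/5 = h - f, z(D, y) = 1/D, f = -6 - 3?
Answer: 23304642631/5060 ≈ 4.6057e+6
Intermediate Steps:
f = -9
P(Q, h) = 42/5 + h (P(Q, h) = -3/5 + (h - 1*(-9)) = -3/5 + (h + 9) = -3/5 + (9 + h) = 42/5 + h)
v(A, E) = -388/5 + A (v(A, E) = (42/5 + A) - 1*86 = (42/5 + A) - 86 = -388/5 + A)
4604636 - (v(-947, 970) + z(1012, -347)) = 4604636 - ((-388/5 - 947) + 1/1012) = 4604636 - (-5123/5 + 1/1012) = 4604636 - 1*(-5184471/5060) = 4604636 + 5184471/5060 = 23304642631/5060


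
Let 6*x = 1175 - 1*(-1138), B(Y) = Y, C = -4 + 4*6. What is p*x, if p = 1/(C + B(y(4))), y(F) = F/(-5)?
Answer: 1285/64 ≈ 20.078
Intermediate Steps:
y(F) = -F/5 (y(F) = F*(-⅕) = -F/5)
C = 20 (C = -4 + 24 = 20)
x = 771/2 (x = (1175 - 1*(-1138))/6 = (1175 + 1138)/6 = (⅙)*2313 = 771/2 ≈ 385.50)
p = 5/96 (p = 1/(20 - ⅕*4) = 1/(20 - ⅘) = 1/(96/5) = 5/96 ≈ 0.052083)
p*x = (5/96)*(771/2) = 1285/64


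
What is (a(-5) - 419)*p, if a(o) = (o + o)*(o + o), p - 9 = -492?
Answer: 154077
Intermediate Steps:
p = -483 (p = 9 - 492 = -483)
a(o) = 4*o² (a(o) = (2*o)*(2*o) = 4*o²)
(a(-5) - 419)*p = (4*(-5)² - 419)*(-483) = (4*25 - 419)*(-483) = (100 - 419)*(-483) = -319*(-483) = 154077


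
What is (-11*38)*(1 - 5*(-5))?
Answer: -10868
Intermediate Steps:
(-11*38)*(1 - 5*(-5)) = -418*(1 + 25) = -418*26 = -10868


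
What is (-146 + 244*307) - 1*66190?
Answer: 8572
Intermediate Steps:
(-146 + 244*307) - 1*66190 = (-146 + 74908) - 66190 = 74762 - 66190 = 8572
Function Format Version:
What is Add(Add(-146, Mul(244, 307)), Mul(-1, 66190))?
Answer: 8572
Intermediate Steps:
Add(Add(-146, Mul(244, 307)), Mul(-1, 66190)) = Add(Add(-146, 74908), -66190) = Add(74762, -66190) = 8572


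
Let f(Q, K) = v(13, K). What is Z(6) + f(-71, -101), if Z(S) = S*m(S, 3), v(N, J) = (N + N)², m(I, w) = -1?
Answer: 670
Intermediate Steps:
v(N, J) = 4*N² (v(N, J) = (2*N)² = 4*N²)
f(Q, K) = 676 (f(Q, K) = 4*13² = 4*169 = 676)
Z(S) = -S (Z(S) = S*(-1) = -S)
Z(6) + f(-71, -101) = -1*6 + 676 = -6 + 676 = 670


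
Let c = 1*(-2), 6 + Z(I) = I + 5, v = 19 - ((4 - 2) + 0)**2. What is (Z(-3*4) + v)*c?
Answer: -4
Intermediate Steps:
v = 15 (v = 19 - (2 + 0)**2 = 19 - 1*2**2 = 19 - 1*4 = 19 - 4 = 15)
Z(I) = -1 + I (Z(I) = -6 + (I + 5) = -6 + (5 + I) = -1 + I)
c = -2
(Z(-3*4) + v)*c = ((-1 - 3*4) + 15)*(-2) = ((-1 - 12) + 15)*(-2) = (-13 + 15)*(-2) = 2*(-2) = -4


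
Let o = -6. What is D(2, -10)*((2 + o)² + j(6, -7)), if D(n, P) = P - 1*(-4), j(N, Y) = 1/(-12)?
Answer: -191/2 ≈ -95.500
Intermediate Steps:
j(N, Y) = -1/12
D(n, P) = 4 + P (D(n, P) = P + 4 = 4 + P)
D(2, -10)*((2 + o)² + j(6, -7)) = (4 - 10)*((2 - 6)² - 1/12) = -6*((-4)² - 1/12) = -6*(16 - 1/12) = -6*191/12 = -191/2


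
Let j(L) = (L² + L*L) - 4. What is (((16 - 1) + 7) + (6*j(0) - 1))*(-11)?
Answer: 33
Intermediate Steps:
j(L) = -4 + 2*L² (j(L) = (L² + L²) - 4 = 2*L² - 4 = -4 + 2*L²)
(((16 - 1) + 7) + (6*j(0) - 1))*(-11) = (((16 - 1) + 7) + (6*(-4 + 2*0²) - 1))*(-11) = ((15 + 7) + (6*(-4 + 2*0) - 1))*(-11) = (22 + (6*(-4 + 0) - 1))*(-11) = (22 + (6*(-4) - 1))*(-11) = (22 + (-24 - 1))*(-11) = (22 - 25)*(-11) = -3*(-11) = 33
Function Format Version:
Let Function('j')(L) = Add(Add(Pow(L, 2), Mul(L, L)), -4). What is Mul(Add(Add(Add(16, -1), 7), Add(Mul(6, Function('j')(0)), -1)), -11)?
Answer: 33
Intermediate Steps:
Function('j')(L) = Add(-4, Mul(2, Pow(L, 2))) (Function('j')(L) = Add(Add(Pow(L, 2), Pow(L, 2)), -4) = Add(Mul(2, Pow(L, 2)), -4) = Add(-4, Mul(2, Pow(L, 2))))
Mul(Add(Add(Add(16, -1), 7), Add(Mul(6, Function('j')(0)), -1)), -11) = Mul(Add(Add(Add(16, -1), 7), Add(Mul(6, Add(-4, Mul(2, Pow(0, 2)))), -1)), -11) = Mul(Add(Add(15, 7), Add(Mul(6, Add(-4, Mul(2, 0))), -1)), -11) = Mul(Add(22, Add(Mul(6, Add(-4, 0)), -1)), -11) = Mul(Add(22, Add(Mul(6, -4), -1)), -11) = Mul(Add(22, Add(-24, -1)), -11) = Mul(Add(22, -25), -11) = Mul(-3, -11) = 33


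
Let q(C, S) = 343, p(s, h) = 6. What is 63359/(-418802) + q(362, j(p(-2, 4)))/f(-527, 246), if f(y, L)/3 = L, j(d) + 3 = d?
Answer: 24222536/77268969 ≈ 0.31348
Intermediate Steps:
j(d) = -3 + d
f(y, L) = 3*L
63359/(-418802) + q(362, j(p(-2, 4)))/f(-527, 246) = 63359/(-418802) + 343/((3*246)) = 63359*(-1/418802) + 343/738 = -63359/418802 + 343*(1/738) = -63359/418802 + 343/738 = 24222536/77268969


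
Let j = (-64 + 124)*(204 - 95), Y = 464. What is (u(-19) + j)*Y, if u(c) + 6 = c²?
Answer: 3199280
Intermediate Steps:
j = 6540 (j = 60*109 = 6540)
u(c) = -6 + c²
(u(-19) + j)*Y = ((-6 + (-19)²) + 6540)*464 = ((-6 + 361) + 6540)*464 = (355 + 6540)*464 = 6895*464 = 3199280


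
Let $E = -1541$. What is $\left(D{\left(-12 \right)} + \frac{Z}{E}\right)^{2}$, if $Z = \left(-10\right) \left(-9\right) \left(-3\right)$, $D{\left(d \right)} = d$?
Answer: $\frac{332041284}{2374681} \approx 139.83$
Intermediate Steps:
$Z = -270$ ($Z = 90 \left(-3\right) = -270$)
$\left(D{\left(-12 \right)} + \frac{Z}{E}\right)^{2} = \left(-12 - \frac{270}{-1541}\right)^{2} = \left(-12 - - \frac{270}{1541}\right)^{2} = \left(-12 + \frac{270}{1541}\right)^{2} = \left(- \frac{18222}{1541}\right)^{2} = \frac{332041284}{2374681}$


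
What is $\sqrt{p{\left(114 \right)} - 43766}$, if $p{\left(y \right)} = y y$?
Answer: $i \sqrt{30770} \approx 175.41 i$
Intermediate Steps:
$p{\left(y \right)} = y^{2}$
$\sqrt{p{\left(114 \right)} - 43766} = \sqrt{114^{2} - 43766} = \sqrt{12996 - 43766} = \sqrt{-30770} = i \sqrt{30770}$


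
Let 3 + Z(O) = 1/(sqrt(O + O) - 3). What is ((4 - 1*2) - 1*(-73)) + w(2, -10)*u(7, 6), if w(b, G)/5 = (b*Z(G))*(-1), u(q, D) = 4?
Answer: 5775/29 + 80*I*sqrt(5)/29 ≈ 199.14 + 6.1685*I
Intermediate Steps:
Z(O) = -3 + 1/(-3 + sqrt(2)*sqrt(O)) (Z(O) = -3 + 1/(sqrt(O + O) - 3) = -3 + 1/(sqrt(2*O) - 3) = -3 + 1/(sqrt(2)*sqrt(O) - 3) = -3 + 1/(-3 + sqrt(2)*sqrt(O)))
w(b, G) = -5*b*(10 - 3*sqrt(2)*sqrt(G))/(-3 + sqrt(2)*sqrt(G)) (w(b, G) = 5*((b*((10 - 3*sqrt(2)*sqrt(G))/(-3 + sqrt(2)*sqrt(G))))*(-1)) = 5*((b*(10 - 3*sqrt(2)*sqrt(G))/(-3 + sqrt(2)*sqrt(G)))*(-1)) = 5*(-b*(10 - 3*sqrt(2)*sqrt(G))/(-3 + sqrt(2)*sqrt(G))) = -5*b*(10 - 3*sqrt(2)*sqrt(G))/(-3 + sqrt(2)*sqrt(G)))
((4 - 1*2) - 1*(-73)) + w(2, -10)*u(7, 6) = ((4 - 1*2) - 1*(-73)) + (5*2*(-10 + 3*sqrt(2)*sqrt(-10))/(-3 + sqrt(2)*sqrt(-10)))*4 = ((4 - 2) + 73) + (5*2*(-10 + 3*sqrt(2)*(I*sqrt(10)))/(-3 + sqrt(2)*(I*sqrt(10))))*4 = (2 + 73) + (5*2*(-10 + 6*I*sqrt(5))/(-3 + 2*I*sqrt(5)))*4 = 75 + (10*(-10 + 6*I*sqrt(5))/(-3 + 2*I*sqrt(5)))*4 = 75 + 40*(-10 + 6*I*sqrt(5))/(-3 + 2*I*sqrt(5))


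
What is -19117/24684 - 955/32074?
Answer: -318365939/395857308 ≈ -0.80424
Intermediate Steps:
-19117/24684 - 955/32074 = -318365939/395857308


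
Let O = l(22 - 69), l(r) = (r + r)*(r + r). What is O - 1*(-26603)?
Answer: 35439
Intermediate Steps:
l(r) = 4*r**2 (l(r) = (2*r)*(2*r) = 4*r**2)
O = 8836 (O = 4*(22 - 69)**2 = 4*(-47)**2 = 4*2209 = 8836)
O - 1*(-26603) = 8836 - 1*(-26603) = 8836 + 26603 = 35439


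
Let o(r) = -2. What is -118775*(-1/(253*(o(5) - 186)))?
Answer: -118775/47564 ≈ -2.4972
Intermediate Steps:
-118775*(-1/(253*(o(5) - 186))) = -118775*(-1/(253*(-2 - 186))) = -118775/((-188*(-253))) = -118775/47564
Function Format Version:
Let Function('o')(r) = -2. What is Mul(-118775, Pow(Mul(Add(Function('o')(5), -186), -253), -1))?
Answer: Rational(-118775, 47564) ≈ -2.4972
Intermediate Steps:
Mul(-118775, Pow(Mul(Add(Function('o')(5), -186), -253), -1)) = Mul(-118775, Pow(Mul(Add(-2, -186), -253), -1)) = Mul(-118775, Pow(Mul(-188, -253), -1)) = Mul(-118775, Pow(47564, -1)) = Mul(-118775, Rational(1, 47564)) = Rational(-118775, 47564)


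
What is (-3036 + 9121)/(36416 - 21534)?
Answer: 6085/14882 ≈ 0.40888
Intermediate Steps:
(-3036 + 9121)/(36416 - 21534) = 6085/14882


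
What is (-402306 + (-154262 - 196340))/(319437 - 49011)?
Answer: -28958/10401 ≈ -2.7842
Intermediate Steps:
(-402306 + (-154262 - 196340))/(319437 - 49011) = (-402306 - 350602)/270426 = -752908*1/270426 = -28958/10401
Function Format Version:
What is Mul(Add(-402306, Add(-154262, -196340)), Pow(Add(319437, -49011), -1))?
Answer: Rational(-28958, 10401) ≈ -2.7842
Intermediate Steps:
Mul(Add(-402306, Add(-154262, -196340)), Pow(Add(319437, -49011), -1)) = Mul(Add(-402306, -350602), Pow(270426, -1)) = Mul(-752908, Rational(1, 270426)) = Rational(-28958, 10401)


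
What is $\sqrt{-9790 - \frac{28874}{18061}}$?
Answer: $\frac{4 i \sqrt{199626047619}}{18061} \approx 98.953 i$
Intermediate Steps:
$\sqrt{-9790 - \frac{28874}{18061}} = \sqrt{- \frac{176846064}{18061}} = \frac{4 i \sqrt{199626047619}}{18061}$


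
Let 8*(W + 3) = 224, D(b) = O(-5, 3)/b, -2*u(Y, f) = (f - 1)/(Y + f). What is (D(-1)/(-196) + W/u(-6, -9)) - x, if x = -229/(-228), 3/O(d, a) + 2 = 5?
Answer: -212266/2793 ≈ -75.999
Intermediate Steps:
O(d, a) = 1 (O(d, a) = 3/(-2 + 5) = 3/3 = 3*(⅓) = 1)
u(Y, f) = -(-1 + f)/(2*(Y + f)) (u(Y, f) = -(f - 1)/(2*(Y + f)) = -(-1 + f)/(2*(Y + f)))
D(b) = 1/b
W = 25 (W = -3 + (⅛)*224 = -3 + 28 = 25)
x = 229/228 (x = -229*(-1/228) = 229/228 ≈ 1.0044)
(D(-1)/(-196) + W/u(-6, -9)) - x = (1/(-1*(-196)) + 25/(((1 - 1*(-9))/(2*(-6 - 9))))) - 1*229/228 = (-1*(-1/196) + 25/(((½)*(1 + 9)/(-15)))) - 229/228 = (1/196 + 25/(((½)*(-1/15)*10))) - 229/228 = (1/196 + 25/(-⅓)) - 229/228 = (1/196 + 25*(-3)) - 229/228 = (1/196 - 75) - 229/228 = -14699/196 - 229/228 = -212266/2793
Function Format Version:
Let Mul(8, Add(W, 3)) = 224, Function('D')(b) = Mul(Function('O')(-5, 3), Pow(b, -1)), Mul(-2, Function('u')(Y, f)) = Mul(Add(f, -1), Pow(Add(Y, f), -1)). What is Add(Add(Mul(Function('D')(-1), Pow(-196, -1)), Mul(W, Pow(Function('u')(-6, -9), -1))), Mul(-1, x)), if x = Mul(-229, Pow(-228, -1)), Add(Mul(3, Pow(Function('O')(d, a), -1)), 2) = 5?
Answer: Rational(-212266, 2793) ≈ -75.999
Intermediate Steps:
Function('O')(d, a) = 1 (Function('O')(d, a) = Mul(3, Pow(Add(-2, 5), -1)) = Mul(3, Pow(3, -1)) = Mul(3, Rational(1, 3)) = 1)
Function('u')(Y, f) = Mul(Rational(-1, 2), Pow(Add(Y, f), -1), Add(-1, f)) (Function('u')(Y, f) = Mul(Rational(-1, 2), Mul(Add(f, -1), Pow(Add(Y, f), -1))) = Mul(Rational(-1, 2), Mul(Add(-1, f), Pow(Add(Y, f), -1))) = Mul(Rational(-1, 2), Mul(Pow(Add(Y, f), -1), Add(-1, f))) = Mul(Rational(-1, 2), Pow(Add(Y, f), -1), Add(-1, f)))
Function('D')(b) = Pow(b, -1) (Function('D')(b) = Mul(1, Pow(b, -1)) = Pow(b, -1))
W = 25 (W = Add(-3, Mul(Rational(1, 8), 224)) = Add(-3, 28) = 25)
x = Rational(229, 228) (x = Mul(-229, Rational(-1, 228)) = Rational(229, 228) ≈ 1.0044)
Add(Add(Mul(Function('D')(-1), Pow(-196, -1)), Mul(W, Pow(Function('u')(-6, -9), -1))), Mul(-1, x)) = Add(Add(Mul(Pow(-1, -1), Pow(-196, -1)), Mul(25, Pow(Mul(Rational(1, 2), Pow(Add(-6, -9), -1), Add(1, Mul(-1, -9))), -1))), Mul(-1, Rational(229, 228))) = Add(Add(Mul(-1, Rational(-1, 196)), Mul(25, Pow(Mul(Rational(1, 2), Pow(-15, -1), Add(1, 9)), -1))), Rational(-229, 228)) = Add(Add(Rational(1, 196), Mul(25, Pow(Mul(Rational(1, 2), Rational(-1, 15), 10), -1))), Rational(-229, 228)) = Add(Add(Rational(1, 196), Mul(25, Pow(Rational(-1, 3), -1))), Rational(-229, 228)) = Add(Add(Rational(1, 196), Mul(25, -3)), Rational(-229, 228)) = Add(Add(Rational(1, 196), -75), Rational(-229, 228)) = Add(Rational(-14699, 196), Rational(-229, 228)) = Rational(-212266, 2793)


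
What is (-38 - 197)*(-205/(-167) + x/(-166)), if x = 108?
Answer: -1879295/13861 ≈ -135.58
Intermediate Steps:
(-38 - 197)*(-205/(-167) + x/(-166)) = (-38 - 197)*(-205/(-167) + 108/(-166)) = -235*(-205*(-1/167) + 108*(-1/166)) = -235*(205/167 - 54/83) = -235*7997/13861 = -1879295/13861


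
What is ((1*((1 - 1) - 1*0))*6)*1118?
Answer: 0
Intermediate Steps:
((1*((1 - 1) - 1*0))*6)*1118 = ((1*(0 + 0))*6)*1118 = ((1*0)*6)*1118 = (0*6)*1118 = 0*1118 = 0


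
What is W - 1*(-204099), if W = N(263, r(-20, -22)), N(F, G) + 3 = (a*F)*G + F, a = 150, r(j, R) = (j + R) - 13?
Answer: -1965391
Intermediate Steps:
r(j, R) = -13 + R + j (r(j, R) = (R + j) - 13 = -13 + R + j)
N(F, G) = -3 + F + 150*F*G (N(F, G) = -3 + ((150*F)*G + F) = -3 + (150*F*G + F) = -3 + (F + 150*F*G) = -3 + F + 150*F*G)
W = -2169490 (W = -3 + 263 + 150*263*(-13 - 22 - 20) = -3 + 263 + 150*263*(-55) = -3 + 263 - 2169750 = -2169490)
W - 1*(-204099) = -2169490 - 1*(-204099) = -2169490 + 204099 = -1965391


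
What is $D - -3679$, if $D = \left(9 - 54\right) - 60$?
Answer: $3574$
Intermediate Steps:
$D = -105$ ($D = -45 - 60 = -105$)
$D - -3679 = -105 - -3679 = -105 + 3679 = 3574$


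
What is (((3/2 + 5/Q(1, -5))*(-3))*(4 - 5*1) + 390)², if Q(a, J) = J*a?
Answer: 613089/4 ≈ 1.5327e+5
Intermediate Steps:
(((3/2 + 5/Q(1, -5))*(-3))*(4 - 5*1) + 390)² = (((3/2 + 5/((-5*1)))*(-3))*(4 - 5*1) + 390)² = (((3*(½) + 5/(-5))*(-3))*(4 - 5) + 390)² = (((3/2 + 5*(-⅕))*(-3))*(-1) + 390)² = (((3/2 - 1)*(-3))*(-1) + 390)² = (((½)*(-3))*(-1) + 390)² = (-3/2*(-1) + 390)² = (3/2 + 390)² = (783/2)² = 613089/4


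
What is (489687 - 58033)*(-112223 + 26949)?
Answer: -36808863196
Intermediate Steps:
(489687 - 58033)*(-112223 + 26949) = 431654*(-85274) = -36808863196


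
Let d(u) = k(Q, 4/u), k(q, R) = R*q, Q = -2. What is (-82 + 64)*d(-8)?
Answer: -18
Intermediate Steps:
d(u) = -8/u (d(u) = (4/u)*(-2) = -8/u)
(-82 + 64)*d(-8) = (-82 + 64)*(-8/(-8)) = -(-144)*(-1)/8 = -18*1 = -18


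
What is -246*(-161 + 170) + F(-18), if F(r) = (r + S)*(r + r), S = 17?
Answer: -2178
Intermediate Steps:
F(r) = 2*r*(17 + r) (F(r) = (r + 17)*(r + r) = (17 + r)*(2*r) = 2*r*(17 + r))
-246*(-161 + 170) + F(-18) = -246*(-161 + 170) + 2*(-18)*(17 - 18) = -246*9 + 2*(-18)*(-1) = -2214 + 36 = -2178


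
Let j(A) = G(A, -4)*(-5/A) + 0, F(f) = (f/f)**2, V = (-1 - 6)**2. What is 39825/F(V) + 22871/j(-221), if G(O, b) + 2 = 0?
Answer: -4656241/10 ≈ -4.6562e+5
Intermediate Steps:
V = 49 (V = (-7)**2 = 49)
G(O, b) = -2 (G(O, b) = -2 + 0 = -2)
F(f) = 1 (F(f) = 1**2 = 1)
j(A) = 10/A (j(A) = -(-10)/A + 0 = 10/A + 0 = 10/A)
39825/F(V) + 22871/j(-221) = 39825/1 + 22871/((10/(-221))) = 39825*1 + 22871/((10*(-1/221))) = 39825 + 22871/(-10/221) = 39825 + 22871*(-221/10) = 39825 - 5054491/10 = -4656241/10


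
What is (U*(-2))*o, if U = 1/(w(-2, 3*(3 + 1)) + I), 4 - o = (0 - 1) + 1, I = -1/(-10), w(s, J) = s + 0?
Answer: 80/19 ≈ 4.2105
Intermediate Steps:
w(s, J) = s
I = ⅒ (I = -1*(-⅒) = ⅒ ≈ 0.10000)
o = 4 (o = 4 - ((0 - 1) + 1) = 4 - (-1 + 1) = 4 - 1*0 = 4 + 0 = 4)
U = -10/19 (U = 1/(-2 + ⅒) = 1/(-19/10) = -10/19 ≈ -0.52632)
(U*(-2))*o = -10/19*(-2)*4 = (20/19)*4 = 80/19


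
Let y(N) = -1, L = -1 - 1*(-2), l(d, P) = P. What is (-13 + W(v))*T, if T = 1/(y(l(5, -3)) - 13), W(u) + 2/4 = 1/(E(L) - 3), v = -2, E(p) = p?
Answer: 1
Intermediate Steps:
L = 1 (L = -1 + 2 = 1)
W(u) = -1 (W(u) = -½ + 1/(1 - 3) = -½ + 1/(-2) = -½ - ½ = -1)
T = -1/14 (T = 1/(-1 - 13) = 1/(-14) = -1/14 ≈ -0.071429)
(-13 + W(v))*T = (-13 - 1)*(-1/14) = -14*(-1/14) = 1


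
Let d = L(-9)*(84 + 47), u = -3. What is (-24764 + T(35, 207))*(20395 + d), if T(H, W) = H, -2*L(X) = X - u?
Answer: -514066452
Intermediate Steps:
L(X) = -3/2 - X/2 (L(X) = -(X - 1*(-3))/2 = -(X + 3)/2 = -(3 + X)/2 = -3/2 - X/2)
d = 393 (d = (-3/2 - ½*(-9))*(84 + 47) = (-3/2 + 9/2)*131 = 3*131 = 393)
(-24764 + T(35, 207))*(20395 + d) = (-24764 + 35)*(20395 + 393) = -24729*20788 = -514066452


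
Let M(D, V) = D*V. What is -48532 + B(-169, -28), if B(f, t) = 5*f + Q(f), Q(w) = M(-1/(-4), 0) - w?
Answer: -49208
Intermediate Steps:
Q(w) = -w (Q(w) = -1/(-4)*0 - w = -1*(-1/4)*0 - w = (1/4)*0 - w = 0 - w = -w)
B(f, t) = 4*f (B(f, t) = 5*f - f = 4*f)
-48532 + B(-169, -28) = -48532 + 4*(-169) = -48532 - 676 = -49208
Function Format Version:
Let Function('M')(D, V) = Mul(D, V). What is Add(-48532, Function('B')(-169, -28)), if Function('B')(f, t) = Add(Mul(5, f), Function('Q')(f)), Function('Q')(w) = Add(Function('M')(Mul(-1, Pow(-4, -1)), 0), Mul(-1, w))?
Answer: -49208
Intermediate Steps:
Function('Q')(w) = Mul(-1, w) (Function('Q')(w) = Add(Mul(Mul(-1, Pow(-4, -1)), 0), Mul(-1, w)) = Add(Mul(Mul(-1, Rational(-1, 4)), 0), Mul(-1, w)) = Add(Mul(Rational(1, 4), 0), Mul(-1, w)) = Add(0, Mul(-1, w)) = Mul(-1, w))
Function('B')(f, t) = Mul(4, f) (Function('B')(f, t) = Add(Mul(5, f), Mul(-1, f)) = Mul(4, f))
Add(-48532, Function('B')(-169, -28)) = Add(-48532, Mul(4, -169)) = Add(-48532, -676) = -49208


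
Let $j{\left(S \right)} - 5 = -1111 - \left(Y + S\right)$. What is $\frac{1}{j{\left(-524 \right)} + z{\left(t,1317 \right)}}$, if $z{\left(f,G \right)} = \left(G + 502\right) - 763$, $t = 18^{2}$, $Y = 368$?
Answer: $\frac{1}{106} \approx 0.009434$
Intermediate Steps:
$t = 324$
$z{\left(f,G \right)} = -261 + G$ ($z{\left(f,G \right)} = \left(502 + G\right) - 763 = -261 + G$)
$j{\left(S \right)} = -1474 - S$ ($j{\left(S \right)} = 5 - \left(1479 + S\right) = -1474 - S$)
$\frac{1}{j{\left(-524 \right)} + z{\left(t,1317 \right)}} = \frac{1}{\left(-1474 - -524\right) + \left(-261 + 1317\right)} = \frac{1}{\left(-1474 + 524\right) + 1056} = \frac{1}{-950 + 1056} = \frac{1}{106}$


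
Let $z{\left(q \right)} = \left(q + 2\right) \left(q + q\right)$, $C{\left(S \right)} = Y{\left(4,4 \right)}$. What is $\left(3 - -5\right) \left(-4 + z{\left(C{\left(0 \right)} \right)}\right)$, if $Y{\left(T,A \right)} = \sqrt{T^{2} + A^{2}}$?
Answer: $480 + 128 \sqrt{2} \approx 661.02$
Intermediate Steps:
$Y{\left(T,A \right)} = \sqrt{A^{2} + T^{2}}$
$C{\left(S \right)} = 4 \sqrt{2}$ ($C{\left(S \right)} = \sqrt{4^{2} + 4^{2}} = \sqrt{16 + 16} = \sqrt{32} = 4 \sqrt{2}$)
$z{\left(q \right)} = 2 q \left(2 + q\right)$ ($z{\left(q \right)} = \left(2 + q\right) 2 q = 2 q \left(2 + q\right)$)
$\left(3 - -5\right) \left(-4 + z{\left(C{\left(0 \right)} \right)}\right) = \left(3 - -5\right) \left(-4 + 2 \cdot 4 \sqrt{2} \left(2 + 4 \sqrt{2}\right)\right) = \left(3 + 5\right) \left(-4 + 8 \sqrt{2} \left(2 + 4 \sqrt{2}\right)\right) = 8 \left(-4 + 8 \sqrt{2} \left(2 + 4 \sqrt{2}\right)\right) = -32 + 64 \sqrt{2} \left(2 + 4 \sqrt{2}\right)$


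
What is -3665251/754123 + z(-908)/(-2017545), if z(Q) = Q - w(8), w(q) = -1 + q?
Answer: -492941253750/101431805869 ≈ -4.8598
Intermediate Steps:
z(Q) = -7 + Q (z(Q) = Q - (-1 + 8) = Q - 1*7 = Q - 7 = -7 + Q)
-3665251/754123 + z(-908)/(-2017545) = -3665251/754123 + (-7 - 908)/(-2017545) = -3665251*1/754123 - 915*(-1/2017545) = -3665251/754123 + 61/134503 = -492941253750/101431805869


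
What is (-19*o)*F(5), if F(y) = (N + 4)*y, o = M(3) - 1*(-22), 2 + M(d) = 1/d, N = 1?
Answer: -28975/3 ≈ -9658.3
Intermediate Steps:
M(d) = -2 + 1/d
o = 61/3 (o = (-2 + 1/3) - 1*(-22) = (-2 + ⅓) + 22 = -5/3 + 22 = 61/3 ≈ 20.333)
F(y) = 5*y (F(y) = (1 + 4)*y = 5*y)
(-19*o)*F(5) = (-19*61/3)*(5*5) = -1159/3*25 = -28975/3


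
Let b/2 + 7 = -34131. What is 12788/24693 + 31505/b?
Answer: 95160523/1685939268 ≈ 0.056444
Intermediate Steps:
b = -68276 (b = -14 + 2*(-34131) = -14 - 68262 = -68276)
12788/24693 + 31505/b = 12788/24693 + 31505/(-68276) = 12788*(1/24693) + 31505*(-1/68276) = 12788/24693 - 31505/68276 = 95160523/1685939268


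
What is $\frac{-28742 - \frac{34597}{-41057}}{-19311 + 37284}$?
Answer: $- \frac{393341899}{245972487} \approx -1.5991$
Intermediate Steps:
$\frac{-28742 - \frac{34597}{-41057}}{-19311 + 37284} = \frac{-28742 - - \frac{34597}{41057}}{17973} = \left(-28742 + \frac{34597}{41057}\right) \frac{1}{17973} = \left(- \frac{1180025697}{41057}\right) \frac{1}{17973} = - \frac{393341899}{245972487}$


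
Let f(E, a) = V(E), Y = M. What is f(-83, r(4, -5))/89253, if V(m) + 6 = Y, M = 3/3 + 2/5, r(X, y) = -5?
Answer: -23/446265 ≈ -5.1539e-5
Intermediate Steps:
M = 7/5 (M = 3*(⅓) + 2*(⅕) = 1 + ⅖ = 7/5 ≈ 1.4000)
Y = 7/5 ≈ 1.4000
V(m) = -23/5 (V(m) = -6 + 7/5 = -23/5)
f(E, a) = -23/5
f(-83, r(4, -5))/89253 = -23/5/89253 = -23/5*1/89253 = -23/446265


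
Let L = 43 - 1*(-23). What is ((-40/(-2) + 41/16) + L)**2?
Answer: 2007889/256 ≈ 7843.3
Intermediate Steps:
L = 66 (L = 43 + 23 = 66)
((-40/(-2) + 41/16) + L)**2 = ((-40/(-2) + 41/16) + 66)**2 = ((-40*(-1/2) + 41*(1/16)) + 66)**2 = ((20 + 41/16) + 66)**2 = (361/16 + 66)**2 = (1417/16)**2 = 2007889/256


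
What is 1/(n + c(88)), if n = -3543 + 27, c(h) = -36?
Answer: -1/3552 ≈ -0.00028153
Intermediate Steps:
n = -3516
1/(n + c(88)) = 1/(-3516 - 36) = 1/(-3552) = -1/3552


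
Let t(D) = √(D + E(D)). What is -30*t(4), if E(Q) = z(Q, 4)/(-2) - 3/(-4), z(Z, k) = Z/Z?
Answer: -15*√17 ≈ -61.847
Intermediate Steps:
z(Z, k) = 1
E(Q) = ¼ (E(Q) = 1/(-2) - 3/(-4) = 1*(-½) - 3*(-¼) = -½ + ¾ = ¼)
t(D) = √(¼ + D) (t(D) = √(D + ¼) = √(¼ + D))
-30*t(4) = -15*√(1 + 4*4) = -15*√(1 + 16) = -15*√17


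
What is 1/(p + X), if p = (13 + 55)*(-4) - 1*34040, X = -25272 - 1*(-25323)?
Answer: -1/34261 ≈ -2.9188e-5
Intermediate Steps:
X = 51 (X = -25272 + 25323 = 51)
p = -34312 (p = 68*(-4) - 34040 = -272 - 34040 = -34312)
1/(p + X) = 1/(-34312 + 51) = 1/(-34261) = -1/34261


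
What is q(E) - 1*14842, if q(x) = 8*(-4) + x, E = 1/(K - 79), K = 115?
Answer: -535463/36 ≈ -14874.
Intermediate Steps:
E = 1/36 (E = 1/(115 - 79) = 1/36 ≈ 0.027778)
q(x) = -32 + x
q(E) - 1*14842 = (-32 + 1/36) - 1*14842 = -1151/36 - 14842 = -535463/36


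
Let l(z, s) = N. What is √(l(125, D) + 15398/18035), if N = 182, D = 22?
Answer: 2*√14868811470/18035 ≈ 13.522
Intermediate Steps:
l(z, s) = 182
√(l(125, D) + 15398/18035) = √(182 + 15398/18035) = √(3297768/18035) = 2*√14868811470/18035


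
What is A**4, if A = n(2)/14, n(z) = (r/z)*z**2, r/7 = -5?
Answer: 625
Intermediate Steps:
r = -35 (r = 7*(-5) = -35)
n(z) = -35*z (n(z) = (-35/z)*z**2 = -35*z)
A = -5 (A = -35*2/14 = -70*1/14 = -5)
A**4 = (-5)**4 = 625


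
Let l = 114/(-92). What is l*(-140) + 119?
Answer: 6727/23 ≈ 292.48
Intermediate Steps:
l = -57/46 (l = 114*(-1/92) = -57/46 ≈ -1.2391)
l*(-140) + 119 = -57/46*(-140) + 119 = 3990/23 + 119 = 6727/23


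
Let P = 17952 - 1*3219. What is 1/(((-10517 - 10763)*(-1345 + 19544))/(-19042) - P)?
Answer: 9521/53364467 ≈ 0.00017841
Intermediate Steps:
P = 14733 (P = 17952 - 3219 = 14733)
1/(((-10517 - 10763)*(-1345 + 19544))/(-19042) - P) = 1/(((-10517 - 10763)*(-1345 + 19544))/(-19042) - 1*14733) = 1/(-21280*18199*(-1/19042) - 14733) = 1/(-387274720*(-1/19042) - 14733) = 1/(193637360/9521 - 14733) = 1/(53364467/9521) = 9521/53364467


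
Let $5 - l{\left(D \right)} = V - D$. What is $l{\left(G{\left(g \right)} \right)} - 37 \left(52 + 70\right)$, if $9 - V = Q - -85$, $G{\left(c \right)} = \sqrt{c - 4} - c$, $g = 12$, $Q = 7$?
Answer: $-4438 + 2 \sqrt{2} \approx -4435.2$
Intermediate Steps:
$G{\left(c \right)} = \sqrt{-4 + c} - c$
$V = -83$ ($V = 9 - \left(7 - -85\right) = 9 - \left(7 + 85\right) = 9 - 92 = -83$)
$l{\left(D \right)} = 88 + D$ ($l{\left(D \right)} = 5 - \left(-83 - D\right) = 5 + \left(83 + D\right) = 88 + D$)
$l{\left(G{\left(g \right)} \right)} - 37 \left(52 + 70\right) = \left(88 + \left(\sqrt{-4 + 12} - 12\right)\right) - 37 \left(52 + 70\right) = \left(88 - \left(12 - \sqrt{8}\right)\right) - 37 \cdot 122 = \left(88 - \left(12 - 2 \sqrt{2}\right)\right) - 4514 = \left(76 + 2 \sqrt{2}\right) - 4514 = -4438 + 2 \sqrt{2}$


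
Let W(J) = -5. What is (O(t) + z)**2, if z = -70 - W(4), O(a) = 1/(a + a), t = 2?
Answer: 67081/16 ≈ 4192.6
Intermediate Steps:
O(a) = 1/(2*a)
z = -65 (z = -70 - 1*(-5) = -70 + 5 = -65)
(O(t) + z)**2 = ((1/2)/2 - 65)**2 = ((1/2)*(1/2) - 65)**2 = (1/4 - 65)**2 = (-259/4)**2 = 67081/16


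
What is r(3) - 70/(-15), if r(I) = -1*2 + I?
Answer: 17/3 ≈ 5.6667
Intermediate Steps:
r(I) = -2 + I
r(3) - 70/(-15) = (-2 + 3) - 70/(-15) = 1 - 70*(-1)/15 = 1 - 7*(-⅔) = 1 + 14/3 = 17/3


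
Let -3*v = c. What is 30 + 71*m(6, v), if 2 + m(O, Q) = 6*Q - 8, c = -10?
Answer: 740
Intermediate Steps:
v = 10/3 (v = -⅓*(-10) = 10/3 ≈ 3.3333)
m(O, Q) = -10 + 6*Q (m(O, Q) = -2 + (6*Q - 8) = -2 + (-8 + 6*Q) = -10 + 6*Q)
30 + 71*m(6, v) = 30 + 71*(-10 + 6*(10/3)) = 30 + 71*(-10 + 20) = 30 + 71*10 = 30 + 710 = 740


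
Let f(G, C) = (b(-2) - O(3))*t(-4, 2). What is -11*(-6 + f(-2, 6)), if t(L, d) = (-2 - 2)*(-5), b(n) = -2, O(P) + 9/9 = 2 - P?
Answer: 66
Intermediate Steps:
O(P) = 1 - P (O(P) = -1 + (2 - P) = 1 - P)
t(L, d) = 20 (t(L, d) = -4*(-5) = 20)
f(G, C) = 0 (f(G, C) = (-2 - (1 - 1*3))*20 = (-2 - (1 - 3))*20 = (-2 - 1*(-2))*20 = (-2 + 2)*20 = 0*20 = 0)
-11*(-6 + f(-2, 6)) = -11*(-6 + 0) = -11*(-6) = 66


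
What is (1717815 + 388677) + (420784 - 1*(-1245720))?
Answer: 3772996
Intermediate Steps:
(1717815 + 388677) + (420784 - 1*(-1245720)) = 2106492 + (420784 + 1245720) = 2106492 + 1666504 = 3772996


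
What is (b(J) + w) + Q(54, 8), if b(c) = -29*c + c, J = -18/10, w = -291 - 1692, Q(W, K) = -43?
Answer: -9878/5 ≈ -1975.6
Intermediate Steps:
w = -1983
J = -9/5 (J = -18*⅒ = -9/5 ≈ -1.8000)
b(c) = -28*c
(b(J) + w) + Q(54, 8) = (-28*(-9/5) - 1983) - 43 = (252/5 - 1983) - 43 = -9663/5 - 43 = -9878/5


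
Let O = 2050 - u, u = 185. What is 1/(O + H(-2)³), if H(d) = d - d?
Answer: 1/1865 ≈ 0.00053619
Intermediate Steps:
H(d) = 0
O = 1865 (O = 2050 - 1*185 = 2050 - 185 = 1865)
1/(O + H(-2)³) = 1/(1865 + 0³) = 1/(1865 + 0) = 1/1865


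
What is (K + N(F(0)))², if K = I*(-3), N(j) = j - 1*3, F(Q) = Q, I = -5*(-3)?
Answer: 2304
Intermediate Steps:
I = 15
N(j) = -3 + j (N(j) = j - 3 = -3 + j)
K = -45 (K = 15*(-3) = -45)
(K + N(F(0)))² = (-45 + (-3 + 0))² = (-45 - 3)² = (-48)² = 2304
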